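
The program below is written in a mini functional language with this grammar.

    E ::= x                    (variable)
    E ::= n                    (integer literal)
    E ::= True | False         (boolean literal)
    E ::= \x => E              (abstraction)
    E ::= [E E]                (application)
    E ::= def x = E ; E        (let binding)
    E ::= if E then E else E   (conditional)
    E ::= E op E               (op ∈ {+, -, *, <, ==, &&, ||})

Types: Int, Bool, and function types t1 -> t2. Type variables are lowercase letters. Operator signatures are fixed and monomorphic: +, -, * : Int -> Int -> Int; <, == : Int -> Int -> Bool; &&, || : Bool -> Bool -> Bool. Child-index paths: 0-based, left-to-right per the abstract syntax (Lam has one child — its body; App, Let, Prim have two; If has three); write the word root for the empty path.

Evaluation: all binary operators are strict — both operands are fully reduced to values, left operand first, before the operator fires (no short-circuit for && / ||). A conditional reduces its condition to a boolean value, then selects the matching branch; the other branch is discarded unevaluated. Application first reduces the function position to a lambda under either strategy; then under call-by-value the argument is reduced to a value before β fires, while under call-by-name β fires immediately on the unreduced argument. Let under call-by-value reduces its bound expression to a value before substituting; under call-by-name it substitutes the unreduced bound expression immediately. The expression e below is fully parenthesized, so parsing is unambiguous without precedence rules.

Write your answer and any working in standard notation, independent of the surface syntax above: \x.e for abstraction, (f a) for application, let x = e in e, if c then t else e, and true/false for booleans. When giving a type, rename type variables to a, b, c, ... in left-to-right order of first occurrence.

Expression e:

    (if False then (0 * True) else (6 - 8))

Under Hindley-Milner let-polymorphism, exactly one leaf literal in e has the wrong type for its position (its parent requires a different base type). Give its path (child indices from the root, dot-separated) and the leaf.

Answer: 1.1 : true

Working:
  unify Bool ~ Bool
  unify Int ~ Int
  unify Bool ~ Int
  FAIL: mismatch Bool ~ Int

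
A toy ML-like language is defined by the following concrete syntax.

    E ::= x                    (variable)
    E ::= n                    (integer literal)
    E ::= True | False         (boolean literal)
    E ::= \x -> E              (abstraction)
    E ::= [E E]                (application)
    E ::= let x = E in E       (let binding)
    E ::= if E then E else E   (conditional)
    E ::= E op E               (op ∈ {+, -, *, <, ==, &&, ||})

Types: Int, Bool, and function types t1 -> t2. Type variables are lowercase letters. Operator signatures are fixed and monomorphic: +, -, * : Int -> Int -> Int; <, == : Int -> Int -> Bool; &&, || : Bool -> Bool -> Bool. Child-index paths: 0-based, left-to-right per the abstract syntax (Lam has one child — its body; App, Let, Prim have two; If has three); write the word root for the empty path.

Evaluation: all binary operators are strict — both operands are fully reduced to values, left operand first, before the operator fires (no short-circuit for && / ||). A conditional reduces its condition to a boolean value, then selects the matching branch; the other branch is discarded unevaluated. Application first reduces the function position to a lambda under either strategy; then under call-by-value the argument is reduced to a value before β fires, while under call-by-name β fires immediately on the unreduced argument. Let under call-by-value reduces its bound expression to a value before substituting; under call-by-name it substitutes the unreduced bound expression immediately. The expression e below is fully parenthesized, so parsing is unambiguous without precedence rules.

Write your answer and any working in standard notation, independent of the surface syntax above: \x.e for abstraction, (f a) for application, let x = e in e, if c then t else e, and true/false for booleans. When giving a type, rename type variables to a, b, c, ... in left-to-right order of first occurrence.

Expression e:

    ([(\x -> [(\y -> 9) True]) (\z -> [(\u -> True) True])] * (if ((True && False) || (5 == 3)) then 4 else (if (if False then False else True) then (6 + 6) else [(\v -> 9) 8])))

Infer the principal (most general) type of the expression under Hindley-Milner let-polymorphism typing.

Answer: Int

Trace:
\y._ : b -> Int
  unify b -> Int ~ Bool -> c
  unify b ~ Bool
  unify Int ~ c
_ _ : Int
\x._ : a -> Int
\u._ : e -> Bool
  unify e -> Bool ~ Bool -> f
  unify e ~ Bool
  unify Bool ~ f
_ _ : Bool
\z._ : d -> Bool
  unify a -> Int ~ (d -> Bool) -> g
  unify a ~ d -> Bool
  unify Int ~ g
_ _ : Int
  unify Int ~ Int
  unify Bool ~ Bool
  unify Bool ~ Bool
  unify Bool ~ Bool
  unify Int ~ Int
  unify Int ~ Int
  unify Bool ~ Bool
  unify Bool ~ Bool
  unify Bool ~ Bool
  unify Bool ~ Bool
  unify Bool ~ Bool
  unify Int ~ Int
  unify Int ~ Int
\v._ : h -> Int
  unify h -> Int ~ Int -> i
  unify h ~ Int
  unify Int ~ i
_ _ : Int
  unify Int ~ Int
  unify Int ~ Int
  unify Int ~ Int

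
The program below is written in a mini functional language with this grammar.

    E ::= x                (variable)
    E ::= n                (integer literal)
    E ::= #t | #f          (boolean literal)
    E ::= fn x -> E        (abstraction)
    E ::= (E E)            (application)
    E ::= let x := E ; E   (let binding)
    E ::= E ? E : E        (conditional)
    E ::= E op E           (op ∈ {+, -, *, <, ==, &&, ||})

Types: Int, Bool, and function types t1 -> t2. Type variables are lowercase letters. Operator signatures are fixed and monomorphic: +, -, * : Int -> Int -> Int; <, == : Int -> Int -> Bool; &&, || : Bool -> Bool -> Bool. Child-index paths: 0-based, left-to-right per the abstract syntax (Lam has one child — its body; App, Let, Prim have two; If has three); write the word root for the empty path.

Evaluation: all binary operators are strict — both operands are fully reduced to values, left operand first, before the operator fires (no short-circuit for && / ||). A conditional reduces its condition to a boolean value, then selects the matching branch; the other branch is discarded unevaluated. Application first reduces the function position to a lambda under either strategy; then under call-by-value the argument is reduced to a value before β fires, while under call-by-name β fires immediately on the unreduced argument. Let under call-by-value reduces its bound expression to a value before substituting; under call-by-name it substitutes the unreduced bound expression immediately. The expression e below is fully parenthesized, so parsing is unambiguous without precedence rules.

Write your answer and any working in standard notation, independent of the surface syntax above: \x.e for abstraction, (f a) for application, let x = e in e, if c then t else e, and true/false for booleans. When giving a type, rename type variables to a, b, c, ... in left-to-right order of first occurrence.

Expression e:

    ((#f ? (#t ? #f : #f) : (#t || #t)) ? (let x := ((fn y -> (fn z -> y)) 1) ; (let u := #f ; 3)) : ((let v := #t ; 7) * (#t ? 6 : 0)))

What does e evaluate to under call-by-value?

Trace:
step 0: (if (if false then (if true then false else false) else (true || true)) then (let x = ((\y.(\z.y)) 1) in (let u = false in 3)) else ((let v = true in 7) * (if true then 6 else 0)))
step 1: [if@0] (if (true || true) then (let x = ((\y.(\z.y)) 1) in (let u = false in 3)) else ((let v = true in 7) * (if true then 6 else 0)))
step 2: [delta@0] (if true then (let x = ((\y.(\z.y)) 1) in (let u = false in 3)) else ((let v = true in 7) * (if true then 6 else 0)))
step 3: [if@root] (let x = ((\y.(\z.y)) 1) in (let u = false in 3))
step 4: [beta@0] (let x = (\z.1) in (let u = false in 3))
step 5: [let@root] (let u = false in 3)
step 6: [let@root] 3

Answer: 3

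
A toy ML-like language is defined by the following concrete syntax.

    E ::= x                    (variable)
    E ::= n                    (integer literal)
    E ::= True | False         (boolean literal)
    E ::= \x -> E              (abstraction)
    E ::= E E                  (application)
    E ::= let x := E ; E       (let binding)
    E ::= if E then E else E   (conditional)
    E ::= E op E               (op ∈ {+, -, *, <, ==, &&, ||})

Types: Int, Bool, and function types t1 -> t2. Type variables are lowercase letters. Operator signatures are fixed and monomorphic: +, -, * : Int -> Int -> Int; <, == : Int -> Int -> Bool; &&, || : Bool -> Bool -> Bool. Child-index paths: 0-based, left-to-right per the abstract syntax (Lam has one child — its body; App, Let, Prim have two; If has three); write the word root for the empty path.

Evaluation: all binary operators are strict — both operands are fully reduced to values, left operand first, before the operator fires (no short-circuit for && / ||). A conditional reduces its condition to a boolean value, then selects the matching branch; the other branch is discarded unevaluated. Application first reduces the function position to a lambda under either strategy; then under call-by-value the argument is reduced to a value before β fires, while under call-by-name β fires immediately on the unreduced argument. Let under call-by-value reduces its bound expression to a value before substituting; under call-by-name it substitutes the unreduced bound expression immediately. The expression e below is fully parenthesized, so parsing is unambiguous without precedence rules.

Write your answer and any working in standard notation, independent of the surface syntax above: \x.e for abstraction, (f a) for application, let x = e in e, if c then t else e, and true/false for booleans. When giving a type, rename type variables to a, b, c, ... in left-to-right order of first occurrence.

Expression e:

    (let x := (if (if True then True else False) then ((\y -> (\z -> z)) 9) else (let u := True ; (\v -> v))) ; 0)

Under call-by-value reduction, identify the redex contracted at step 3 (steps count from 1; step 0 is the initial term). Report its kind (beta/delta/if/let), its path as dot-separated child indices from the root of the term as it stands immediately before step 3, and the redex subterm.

Answer: beta at 0 : ((\y.(\z.z)) 9)

Derivation:
step 0: (let x = (if (if true then true else false) then ((\y.(\z.z)) 9) else (let u = true in (\v.v))) in 0)
step 1: [if@0.0] (let x = (if true then ((\y.(\z.z)) 9) else (let u = true in (\v.v))) in 0)
step 2: [if@0] (let x = ((\y.(\z.z)) 9) in 0)
step 3: [beta@0] (let x = (\z.z) in 0)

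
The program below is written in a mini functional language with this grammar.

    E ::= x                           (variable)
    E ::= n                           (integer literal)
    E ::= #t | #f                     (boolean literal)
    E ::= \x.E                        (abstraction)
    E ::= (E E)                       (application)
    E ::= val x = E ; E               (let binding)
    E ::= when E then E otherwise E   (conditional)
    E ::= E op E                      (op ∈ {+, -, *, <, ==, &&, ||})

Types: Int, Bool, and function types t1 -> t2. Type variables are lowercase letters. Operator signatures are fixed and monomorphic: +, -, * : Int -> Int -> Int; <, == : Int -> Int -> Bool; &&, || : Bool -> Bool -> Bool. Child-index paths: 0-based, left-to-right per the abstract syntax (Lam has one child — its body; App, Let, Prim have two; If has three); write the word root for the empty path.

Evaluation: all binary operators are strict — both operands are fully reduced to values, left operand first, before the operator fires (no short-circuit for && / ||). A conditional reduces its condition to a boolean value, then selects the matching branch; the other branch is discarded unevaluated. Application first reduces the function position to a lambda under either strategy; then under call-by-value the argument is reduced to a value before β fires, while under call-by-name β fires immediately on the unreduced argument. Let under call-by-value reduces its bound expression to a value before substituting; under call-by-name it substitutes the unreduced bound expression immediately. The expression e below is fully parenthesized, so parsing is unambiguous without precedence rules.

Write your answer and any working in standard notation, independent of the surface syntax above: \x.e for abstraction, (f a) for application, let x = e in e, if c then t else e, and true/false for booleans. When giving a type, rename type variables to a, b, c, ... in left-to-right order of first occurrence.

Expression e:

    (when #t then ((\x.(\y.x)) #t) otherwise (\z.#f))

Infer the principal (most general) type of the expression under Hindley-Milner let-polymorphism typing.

Answer: a -> Bool

Working:
  unify Bool ~ Bool
x : a
\y._ : b -> a
\x._ : a -> b -> a
  unify a -> b -> a ~ Bool -> c
  unify a ~ Bool
  unify b -> Bool ~ c
_ _ : b -> Bool
\z._ : d -> Bool
  unify b -> Bool ~ d -> Bool
  unify b ~ d
  unify Bool ~ Bool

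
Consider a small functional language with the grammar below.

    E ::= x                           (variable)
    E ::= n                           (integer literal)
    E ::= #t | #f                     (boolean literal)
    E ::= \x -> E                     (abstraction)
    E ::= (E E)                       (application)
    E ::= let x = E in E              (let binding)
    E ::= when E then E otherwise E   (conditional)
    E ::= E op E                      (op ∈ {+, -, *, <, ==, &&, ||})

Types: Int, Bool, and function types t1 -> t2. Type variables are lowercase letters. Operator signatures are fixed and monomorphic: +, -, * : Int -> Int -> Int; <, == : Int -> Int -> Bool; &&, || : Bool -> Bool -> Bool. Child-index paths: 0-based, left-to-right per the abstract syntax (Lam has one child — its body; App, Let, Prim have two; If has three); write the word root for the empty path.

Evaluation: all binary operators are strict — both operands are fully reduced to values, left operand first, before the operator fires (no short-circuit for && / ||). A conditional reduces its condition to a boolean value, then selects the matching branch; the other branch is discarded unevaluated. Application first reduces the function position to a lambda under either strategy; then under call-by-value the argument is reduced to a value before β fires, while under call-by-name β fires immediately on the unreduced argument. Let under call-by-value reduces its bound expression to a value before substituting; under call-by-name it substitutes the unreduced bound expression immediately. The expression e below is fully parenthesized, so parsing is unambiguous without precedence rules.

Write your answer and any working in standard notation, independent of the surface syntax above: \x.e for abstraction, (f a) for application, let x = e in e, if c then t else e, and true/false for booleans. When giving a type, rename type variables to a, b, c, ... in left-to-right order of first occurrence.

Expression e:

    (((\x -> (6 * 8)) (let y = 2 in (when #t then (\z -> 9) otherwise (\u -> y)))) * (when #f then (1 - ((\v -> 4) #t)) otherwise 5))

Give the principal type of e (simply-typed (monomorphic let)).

Trace:
  unify Int ~ Int
  unify Int ~ Int
\x._ : a -> Int
let y : Int
  unify Bool ~ Bool
\z._ : b -> Int
y : Int
\u._ : c -> Int
  unify b -> Int ~ c -> Int
  unify b ~ c
  unify Int ~ Int
  unify a -> Int ~ (c -> Int) -> d
  unify a ~ c -> Int
  unify Int ~ d
_ _ : Int
  unify Int ~ Int
  unify Bool ~ Bool
  unify Int ~ Int
\v._ : e -> Int
  unify e -> Int ~ Bool -> f
  unify e ~ Bool
  unify Int ~ f
_ _ : Int
  unify Int ~ Int
  unify Int ~ Int
  unify Int ~ Int

Answer: Int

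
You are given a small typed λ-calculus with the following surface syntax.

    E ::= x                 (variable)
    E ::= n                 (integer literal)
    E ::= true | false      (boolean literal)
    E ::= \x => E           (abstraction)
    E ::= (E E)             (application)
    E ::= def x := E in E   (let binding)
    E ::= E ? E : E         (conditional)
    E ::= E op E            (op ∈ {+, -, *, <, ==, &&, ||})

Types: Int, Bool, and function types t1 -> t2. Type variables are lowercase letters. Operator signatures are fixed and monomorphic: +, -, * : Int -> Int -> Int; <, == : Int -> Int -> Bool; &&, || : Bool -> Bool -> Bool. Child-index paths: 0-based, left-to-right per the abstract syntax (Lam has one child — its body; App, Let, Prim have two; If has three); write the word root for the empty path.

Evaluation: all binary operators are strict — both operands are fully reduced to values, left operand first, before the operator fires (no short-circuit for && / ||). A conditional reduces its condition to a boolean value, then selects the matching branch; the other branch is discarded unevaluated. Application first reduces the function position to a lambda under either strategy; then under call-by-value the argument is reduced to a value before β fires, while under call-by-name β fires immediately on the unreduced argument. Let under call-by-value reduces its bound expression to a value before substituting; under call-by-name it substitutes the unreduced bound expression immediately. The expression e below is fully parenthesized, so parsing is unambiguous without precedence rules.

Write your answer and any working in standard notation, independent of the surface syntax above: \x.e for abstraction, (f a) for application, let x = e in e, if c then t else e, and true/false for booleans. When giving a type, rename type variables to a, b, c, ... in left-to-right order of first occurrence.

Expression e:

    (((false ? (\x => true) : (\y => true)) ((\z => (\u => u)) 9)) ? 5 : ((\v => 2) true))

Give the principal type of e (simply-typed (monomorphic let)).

Trace:
  unify Bool ~ Bool
\x._ : a -> Bool
\y._ : b -> Bool
  unify a -> Bool ~ b -> Bool
  unify a ~ b
  unify Bool ~ Bool
u : d
\u._ : d -> d
\z._ : c -> d -> d
  unify c -> d -> d ~ Int -> e
  unify c ~ Int
  unify d -> d ~ e
_ _ : d -> d
  unify b -> Bool ~ (d -> d) -> f
  unify b ~ d -> d
  unify Bool ~ f
_ _ : Bool
  unify Bool ~ Bool
\v._ : g -> Int
  unify g -> Int ~ Bool -> h
  unify g ~ Bool
  unify Int ~ h
_ _ : Int
  unify Int ~ Int

Answer: Int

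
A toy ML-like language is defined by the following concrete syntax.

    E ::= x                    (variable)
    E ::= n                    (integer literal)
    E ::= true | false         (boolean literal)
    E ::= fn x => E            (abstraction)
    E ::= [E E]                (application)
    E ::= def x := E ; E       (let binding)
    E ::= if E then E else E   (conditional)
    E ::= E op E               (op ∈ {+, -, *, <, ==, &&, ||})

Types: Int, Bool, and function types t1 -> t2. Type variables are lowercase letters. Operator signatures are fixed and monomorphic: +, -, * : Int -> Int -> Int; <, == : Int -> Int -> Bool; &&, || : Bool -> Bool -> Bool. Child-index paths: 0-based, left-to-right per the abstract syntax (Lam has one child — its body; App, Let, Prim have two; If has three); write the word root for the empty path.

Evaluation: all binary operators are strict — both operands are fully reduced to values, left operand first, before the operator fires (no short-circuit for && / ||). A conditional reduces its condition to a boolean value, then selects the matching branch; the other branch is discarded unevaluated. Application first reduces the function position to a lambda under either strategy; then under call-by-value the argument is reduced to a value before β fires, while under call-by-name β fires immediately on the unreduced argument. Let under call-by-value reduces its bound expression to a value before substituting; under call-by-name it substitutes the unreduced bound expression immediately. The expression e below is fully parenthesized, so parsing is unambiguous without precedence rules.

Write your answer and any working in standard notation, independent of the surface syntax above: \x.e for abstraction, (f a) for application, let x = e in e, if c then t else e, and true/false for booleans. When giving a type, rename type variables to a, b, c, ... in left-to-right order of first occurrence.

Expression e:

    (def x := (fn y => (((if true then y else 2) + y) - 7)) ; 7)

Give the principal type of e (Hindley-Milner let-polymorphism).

Working:
  unify Bool ~ Bool
y : a
  unify a ~ Int
  unify Int ~ Int
y : Int
  unify Int ~ Int
  unify Int ~ Int
  unify Int ~ Int
\y._ : Int -> Int
let x : Int -> Int

Answer: Int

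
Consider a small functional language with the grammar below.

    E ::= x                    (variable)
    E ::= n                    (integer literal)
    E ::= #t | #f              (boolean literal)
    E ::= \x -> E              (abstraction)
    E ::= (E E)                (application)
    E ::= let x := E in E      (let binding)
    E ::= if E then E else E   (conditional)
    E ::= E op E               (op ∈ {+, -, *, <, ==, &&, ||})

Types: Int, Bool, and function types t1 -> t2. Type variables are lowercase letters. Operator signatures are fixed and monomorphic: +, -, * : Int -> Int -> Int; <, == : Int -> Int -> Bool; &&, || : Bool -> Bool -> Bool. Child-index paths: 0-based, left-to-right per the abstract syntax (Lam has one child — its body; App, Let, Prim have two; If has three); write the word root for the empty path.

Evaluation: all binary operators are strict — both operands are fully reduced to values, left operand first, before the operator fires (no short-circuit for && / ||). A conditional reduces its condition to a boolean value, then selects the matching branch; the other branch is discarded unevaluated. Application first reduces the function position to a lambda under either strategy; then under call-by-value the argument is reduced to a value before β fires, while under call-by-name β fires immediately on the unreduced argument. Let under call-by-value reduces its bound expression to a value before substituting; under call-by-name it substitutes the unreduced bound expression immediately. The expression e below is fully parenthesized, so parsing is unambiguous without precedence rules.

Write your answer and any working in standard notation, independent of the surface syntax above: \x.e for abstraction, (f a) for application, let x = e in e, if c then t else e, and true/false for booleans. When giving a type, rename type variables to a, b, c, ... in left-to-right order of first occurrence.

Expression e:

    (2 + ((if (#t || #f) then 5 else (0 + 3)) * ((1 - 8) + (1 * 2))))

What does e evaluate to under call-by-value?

Working:
step 0: (2 + ((if (true || false) then 5 else (0 + 3)) * ((1 - 8) + (1 * 2))))
step 1: [delta@1.0.0] (2 + ((if true then 5 else (0 + 3)) * ((1 - 8) + (1 * 2))))
step 2: [if@1.0] (2 + (5 * ((1 - 8) + (1 * 2))))
step 3: [delta@1.1.0] (2 + (5 * (-7 + (1 * 2))))
step 4: [delta@1.1.1] (2 + (5 * (-7 + 2)))
step 5: [delta@1.1] (2 + (5 * -5))
step 6: [delta@1] (2 + -25)
step 7: [delta@root] -23

Answer: -23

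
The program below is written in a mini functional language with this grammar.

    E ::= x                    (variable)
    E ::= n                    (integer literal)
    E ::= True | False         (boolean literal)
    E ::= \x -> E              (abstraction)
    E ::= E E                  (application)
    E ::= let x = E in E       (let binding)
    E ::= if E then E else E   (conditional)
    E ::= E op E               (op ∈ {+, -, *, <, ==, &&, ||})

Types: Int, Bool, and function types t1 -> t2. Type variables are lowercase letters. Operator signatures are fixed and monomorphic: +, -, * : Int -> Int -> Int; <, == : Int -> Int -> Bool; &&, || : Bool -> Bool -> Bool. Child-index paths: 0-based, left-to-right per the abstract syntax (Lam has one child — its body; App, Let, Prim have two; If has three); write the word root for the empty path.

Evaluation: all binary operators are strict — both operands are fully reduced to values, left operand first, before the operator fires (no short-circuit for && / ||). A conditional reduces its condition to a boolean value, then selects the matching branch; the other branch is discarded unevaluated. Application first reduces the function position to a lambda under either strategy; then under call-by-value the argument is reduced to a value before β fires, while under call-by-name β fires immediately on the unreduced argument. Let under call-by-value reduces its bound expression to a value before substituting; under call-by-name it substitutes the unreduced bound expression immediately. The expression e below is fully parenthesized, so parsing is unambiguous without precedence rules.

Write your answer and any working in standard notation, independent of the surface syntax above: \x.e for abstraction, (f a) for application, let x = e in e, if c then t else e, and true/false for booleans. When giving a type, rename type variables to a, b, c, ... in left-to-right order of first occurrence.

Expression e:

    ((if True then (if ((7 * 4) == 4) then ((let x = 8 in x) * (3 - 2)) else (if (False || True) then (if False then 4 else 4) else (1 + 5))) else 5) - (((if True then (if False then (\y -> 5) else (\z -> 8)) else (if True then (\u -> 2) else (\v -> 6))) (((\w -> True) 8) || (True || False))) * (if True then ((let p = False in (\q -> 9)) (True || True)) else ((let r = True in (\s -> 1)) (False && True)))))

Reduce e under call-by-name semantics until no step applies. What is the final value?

Working:
step 0: ((if true then (if ((7 * 4) == 4) then ((let x = 8 in x) * (3 - 2)) else (if (false || true) then (if false then 4 else 4) else (1 + 5))) else 5) - (((if true then (if false then (\y.5) else (\z.8)) else (if true then (\u.2) else (\v.6))) (((\w.true) 8) || (true || false))) * (if true then ((let p = false in (\q.9)) (true || true)) else ((let r = true in (\s.1)) (false && true)))))
step 1: [if@0] ((if ((7 * 4) == 4) then ((let x = 8 in x) * (3 - 2)) else (if (false || true) then (if false then 4 else 4) else (1 + 5))) - (((if true then (if false then (\y.5) else (\z.8)) else (if true then (\u.2) else (\v.6))) (((\w.true) 8) || (true || false))) * (if true then ((let p = false in (\q.9)) (true || true)) else ((let r = true in (\s.1)) (false && true)))))
step 2: [delta@0.0.0] ((if (28 == 4) then ((let x = 8 in x) * (3 - 2)) else (if (false || true) then (if false then 4 else 4) else (1 + 5))) - (((if true then (if false then (\y.5) else (\z.8)) else (if true then (\u.2) else (\v.6))) (((\w.true) 8) || (true || false))) * (if true then ((let p = false in (\q.9)) (true || true)) else ((let r = true in (\s.1)) (false && true)))))
step 3: [delta@0.0] ((if false then ((let x = 8 in x) * (3 - 2)) else (if (false || true) then (if false then 4 else 4) else (1 + 5))) - (((if true then (if false then (\y.5) else (\z.8)) else (if true then (\u.2) else (\v.6))) (((\w.true) 8) || (true || false))) * (if true then ((let p = false in (\q.9)) (true || true)) else ((let r = true in (\s.1)) (false && true)))))
step 4: [if@0] ((if (false || true) then (if false then 4 else 4) else (1 + 5)) - (((if true then (if false then (\y.5) else (\z.8)) else (if true then (\u.2) else (\v.6))) (((\w.true) 8) || (true || false))) * (if true then ((let p = false in (\q.9)) (true || true)) else ((let r = true in (\s.1)) (false && true)))))
step 5: [delta@0.0] ((if true then (if false then 4 else 4) else (1 + 5)) - (((if true then (if false then (\y.5) else (\z.8)) else (if true then (\u.2) else (\v.6))) (((\w.true) 8) || (true || false))) * (if true then ((let p = false in (\q.9)) (true || true)) else ((let r = true in (\s.1)) (false && true)))))
step 6: [if@0] ((if false then 4 else 4) - (((if true then (if false then (\y.5) else (\z.8)) else (if true then (\u.2) else (\v.6))) (((\w.true) 8) || (true || false))) * (if true then ((let p = false in (\q.9)) (true || true)) else ((let r = true in (\s.1)) (false && true)))))
step 7: [if@0] (4 - (((if true then (if false then (\y.5) else (\z.8)) else (if true then (\u.2) else (\v.6))) (((\w.true) 8) || (true || false))) * (if true then ((let p = false in (\q.9)) (true || true)) else ((let r = true in (\s.1)) (false && true)))))
step 8: [if@1.0.0] (4 - (((if false then (\y.5) else (\z.8)) (((\w.true) 8) || (true || false))) * (if true then ((let p = false in (\q.9)) (true || true)) else ((let r = true in (\s.1)) (false && true)))))
step 9: [if@1.0.0] (4 - (((\z.8) (((\w.true) 8) || (true || false))) * (if true then ((let p = false in (\q.9)) (true || true)) else ((let r = true in (\s.1)) (false && true)))))
step 10: [beta@1.0] (4 - (8 * (if true then ((let p = false in (\q.9)) (true || true)) else ((let r = true in (\s.1)) (false && true)))))
step 11: [if@1.1] (4 - (8 * ((let p = false in (\q.9)) (true || true))))
step 12: [let@1.1.0] (4 - (8 * ((\q.9) (true || true))))
step 13: [beta@1.1] (4 - (8 * 9))
step 14: [delta@1] (4 - 72)
step 15: [delta@root] -68

Answer: -68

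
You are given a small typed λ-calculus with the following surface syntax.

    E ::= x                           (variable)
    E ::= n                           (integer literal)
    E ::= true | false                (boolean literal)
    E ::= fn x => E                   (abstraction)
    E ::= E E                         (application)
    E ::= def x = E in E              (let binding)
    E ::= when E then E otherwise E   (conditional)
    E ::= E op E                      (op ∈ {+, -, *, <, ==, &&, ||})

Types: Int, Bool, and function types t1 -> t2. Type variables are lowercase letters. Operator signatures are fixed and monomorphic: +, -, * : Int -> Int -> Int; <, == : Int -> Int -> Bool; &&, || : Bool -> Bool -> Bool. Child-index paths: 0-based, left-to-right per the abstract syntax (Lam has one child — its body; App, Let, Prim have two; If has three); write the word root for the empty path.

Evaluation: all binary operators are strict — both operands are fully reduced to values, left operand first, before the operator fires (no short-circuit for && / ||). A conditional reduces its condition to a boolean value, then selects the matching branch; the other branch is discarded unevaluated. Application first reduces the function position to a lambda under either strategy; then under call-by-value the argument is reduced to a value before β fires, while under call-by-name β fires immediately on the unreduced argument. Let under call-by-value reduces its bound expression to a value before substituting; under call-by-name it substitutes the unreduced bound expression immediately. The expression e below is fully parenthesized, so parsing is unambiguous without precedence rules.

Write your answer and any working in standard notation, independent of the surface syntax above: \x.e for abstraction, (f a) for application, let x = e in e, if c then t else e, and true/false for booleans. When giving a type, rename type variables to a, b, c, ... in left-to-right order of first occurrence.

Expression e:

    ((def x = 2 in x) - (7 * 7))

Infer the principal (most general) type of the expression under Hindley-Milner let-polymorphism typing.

Derivation:
let x : Int
x : Int
  unify Int ~ Int
  unify Int ~ Int
  unify Int ~ Int
  unify Int ~ Int

Answer: Int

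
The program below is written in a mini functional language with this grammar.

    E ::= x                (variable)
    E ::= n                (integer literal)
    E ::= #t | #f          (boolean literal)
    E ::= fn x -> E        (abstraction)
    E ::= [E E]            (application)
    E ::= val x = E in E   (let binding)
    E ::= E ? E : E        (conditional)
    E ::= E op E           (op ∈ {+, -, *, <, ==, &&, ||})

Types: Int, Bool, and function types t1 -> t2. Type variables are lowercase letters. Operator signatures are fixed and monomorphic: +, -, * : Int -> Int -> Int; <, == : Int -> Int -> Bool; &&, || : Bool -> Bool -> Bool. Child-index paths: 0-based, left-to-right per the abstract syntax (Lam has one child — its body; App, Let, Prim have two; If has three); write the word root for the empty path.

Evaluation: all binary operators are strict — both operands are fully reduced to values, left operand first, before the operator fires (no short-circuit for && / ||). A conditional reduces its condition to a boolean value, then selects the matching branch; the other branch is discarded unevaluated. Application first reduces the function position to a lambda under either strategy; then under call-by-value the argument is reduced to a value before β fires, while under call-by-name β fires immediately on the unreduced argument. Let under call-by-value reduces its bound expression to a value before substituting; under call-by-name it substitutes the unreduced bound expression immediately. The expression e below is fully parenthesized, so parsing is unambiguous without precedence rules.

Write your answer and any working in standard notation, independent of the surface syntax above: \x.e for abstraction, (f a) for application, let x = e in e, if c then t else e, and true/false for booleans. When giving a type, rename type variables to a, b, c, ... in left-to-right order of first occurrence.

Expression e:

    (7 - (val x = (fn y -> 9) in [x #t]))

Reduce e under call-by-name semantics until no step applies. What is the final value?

Answer: -2

Trace:
step 0: (7 - (let x = (\y.9) in (x true)))
step 1: [let@1] (7 - ((\y.9) true))
step 2: [beta@1] (7 - 9)
step 3: [delta@root] -2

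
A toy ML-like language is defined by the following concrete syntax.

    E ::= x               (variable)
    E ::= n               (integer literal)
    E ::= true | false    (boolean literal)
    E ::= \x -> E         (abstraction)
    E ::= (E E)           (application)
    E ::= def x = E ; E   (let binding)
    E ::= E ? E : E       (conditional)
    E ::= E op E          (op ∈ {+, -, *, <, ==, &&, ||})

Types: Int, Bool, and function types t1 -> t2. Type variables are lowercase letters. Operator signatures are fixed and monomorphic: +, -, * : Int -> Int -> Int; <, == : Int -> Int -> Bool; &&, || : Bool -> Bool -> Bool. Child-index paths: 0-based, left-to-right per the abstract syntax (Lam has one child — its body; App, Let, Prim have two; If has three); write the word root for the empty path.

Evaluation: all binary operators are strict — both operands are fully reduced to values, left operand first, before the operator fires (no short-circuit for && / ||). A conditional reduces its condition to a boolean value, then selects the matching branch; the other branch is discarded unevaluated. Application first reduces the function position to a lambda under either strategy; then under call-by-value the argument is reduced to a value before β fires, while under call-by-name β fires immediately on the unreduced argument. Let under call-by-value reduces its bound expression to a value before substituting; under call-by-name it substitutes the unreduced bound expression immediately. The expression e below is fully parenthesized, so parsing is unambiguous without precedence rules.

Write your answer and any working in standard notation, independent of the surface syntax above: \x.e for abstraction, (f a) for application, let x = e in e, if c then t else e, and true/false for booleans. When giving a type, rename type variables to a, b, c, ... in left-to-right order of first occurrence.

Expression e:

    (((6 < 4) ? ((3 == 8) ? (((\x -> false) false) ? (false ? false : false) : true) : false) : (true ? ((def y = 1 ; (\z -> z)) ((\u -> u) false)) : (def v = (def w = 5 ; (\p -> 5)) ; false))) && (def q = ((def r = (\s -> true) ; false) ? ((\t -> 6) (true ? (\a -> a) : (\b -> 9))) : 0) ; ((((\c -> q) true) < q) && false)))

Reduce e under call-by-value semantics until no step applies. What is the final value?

Trace:
step 0: ((if (6 < 4) then (if (3 == 8) then (if ((\x.false) false) then (if false then false else false) else true) else false) else (if true then ((let y = 1 in (\z.z)) ((\u.u) false)) else (let v = (let w = 5 in (\p.5)) in false))) && (let q = (if (let r = (\s.true) in false) then ((\t.6) (if true then (\a.a) else (\b.9))) else 0) in ((((\c.q) true) < q) && false)))
step 1: [delta@0.0] ((if false then (if (3 == 8) then (if ((\x.false) false) then (if false then false else false) else true) else false) else (if true then ((let y = 1 in (\z.z)) ((\u.u) false)) else (let v = (let w = 5 in (\p.5)) in false))) && (let q = (if (let r = (\s.true) in false) then ((\t.6) (if true then (\a.a) else (\b.9))) else 0) in ((((\c.q) true) < q) && false)))
step 2: [if@0] ((if true then ((let y = 1 in (\z.z)) ((\u.u) false)) else (let v = (let w = 5 in (\p.5)) in false)) && (let q = (if (let r = (\s.true) in false) then ((\t.6) (if true then (\a.a) else (\b.9))) else 0) in ((((\c.q) true) < q) && false)))
step 3: [if@0] (((let y = 1 in (\z.z)) ((\u.u) false)) && (let q = (if (let r = (\s.true) in false) then ((\t.6) (if true then (\a.a) else (\b.9))) else 0) in ((((\c.q) true) < q) && false)))
step 4: [let@0.0] (((\z.z) ((\u.u) false)) && (let q = (if (let r = (\s.true) in false) then ((\t.6) (if true then (\a.a) else (\b.9))) else 0) in ((((\c.q) true) < q) && false)))
step 5: [beta@0.1] (((\z.z) false) && (let q = (if (let r = (\s.true) in false) then ((\t.6) (if true then (\a.a) else (\b.9))) else 0) in ((((\c.q) true) < q) && false)))
step 6: [beta@0] (false && (let q = (if (let r = (\s.true) in false) then ((\t.6) (if true then (\a.a) else (\b.9))) else 0) in ((((\c.q) true) < q) && false)))
step 7: [let@1.0.0] (false && (let q = (if false then ((\t.6) (if true then (\a.a) else (\b.9))) else 0) in ((((\c.q) true) < q) && false)))
step 8: [if@1.0] (false && (let q = 0 in ((((\c.q) true) < q) && false)))
step 9: [let@1] (false && ((((\c.0) true) < 0) && false))
step 10: [beta@1.0.0] (false && ((0 < 0) && false))
step 11: [delta@1.0] (false && (false && false))
step 12: [delta@1] (false && false)
step 13: [delta@root] false

Answer: false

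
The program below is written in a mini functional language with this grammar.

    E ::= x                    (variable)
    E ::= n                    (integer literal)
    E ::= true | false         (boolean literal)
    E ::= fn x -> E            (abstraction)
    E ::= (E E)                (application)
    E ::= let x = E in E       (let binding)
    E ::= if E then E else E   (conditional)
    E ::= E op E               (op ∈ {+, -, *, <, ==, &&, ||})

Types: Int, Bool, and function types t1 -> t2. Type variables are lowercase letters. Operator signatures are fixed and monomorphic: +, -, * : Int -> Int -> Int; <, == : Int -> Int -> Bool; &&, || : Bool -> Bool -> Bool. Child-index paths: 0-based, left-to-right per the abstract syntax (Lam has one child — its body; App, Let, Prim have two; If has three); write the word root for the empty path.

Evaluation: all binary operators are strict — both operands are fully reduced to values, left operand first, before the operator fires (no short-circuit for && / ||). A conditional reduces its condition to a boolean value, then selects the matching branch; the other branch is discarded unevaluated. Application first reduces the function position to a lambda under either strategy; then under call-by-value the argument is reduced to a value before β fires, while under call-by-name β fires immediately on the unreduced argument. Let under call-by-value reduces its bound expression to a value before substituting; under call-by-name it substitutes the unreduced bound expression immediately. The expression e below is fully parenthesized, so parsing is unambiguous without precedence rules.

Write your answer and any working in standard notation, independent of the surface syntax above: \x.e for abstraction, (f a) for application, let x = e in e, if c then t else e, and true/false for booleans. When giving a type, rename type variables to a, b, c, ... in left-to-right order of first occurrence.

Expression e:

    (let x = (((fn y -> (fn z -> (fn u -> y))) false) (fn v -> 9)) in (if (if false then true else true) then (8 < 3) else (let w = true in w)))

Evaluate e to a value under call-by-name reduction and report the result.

Working:
step 0: (let x = (((\y.(\z.(\u.y))) false) (\v.9)) in (if (if false then true else true) then (8 < 3) else (let w = true in w)))
step 1: [let@root] (if (if false then true else true) then (8 < 3) else (let w = true in w))
step 2: [if@0] (if true then (8 < 3) else (let w = true in w))
step 3: [if@root] (8 < 3)
step 4: [delta@root] false

Answer: false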